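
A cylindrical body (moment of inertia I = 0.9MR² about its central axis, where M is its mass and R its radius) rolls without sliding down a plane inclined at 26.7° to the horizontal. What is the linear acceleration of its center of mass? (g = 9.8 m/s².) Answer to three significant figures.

With I = 0.9MR², the ratio k = I/(MR²) is 0.9.
Newton's second law down the slope: Mg sinθ − f = Ma. The torque equation fR = Iα (with α = a/R) gives f = kMa.
Eliminating f: Mg sinθ = (1+k)Ma, so a = g sinθ/(1+k) = 9.8 × sin26.7° / 1.9 ≈ 2.32 m/s².

a ≈ 2.32 m/s²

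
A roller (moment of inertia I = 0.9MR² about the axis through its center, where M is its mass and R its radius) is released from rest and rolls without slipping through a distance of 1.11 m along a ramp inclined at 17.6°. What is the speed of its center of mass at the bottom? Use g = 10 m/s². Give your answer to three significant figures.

The moment of inertia is 0.9MR², giving k ≡ I/(MR²) = 0.9.
The rolling condition ω = v/R makes the rotational term ½I(v/R)² = ½kMv², so KE_total = ½(1+k)Mv² = (19/20)Mv².
The vertical drop is h = L sinθ = 1.11 × sin17.6° = 0.3356 m.
Energy conservation: Mgh = (19/20)Mv², so v = √(2gh/(1+k)) = √(2 × 10 × 0.3356 / 1.9) ≈ 1.88 m/s.

v ≈ 1.88 m/s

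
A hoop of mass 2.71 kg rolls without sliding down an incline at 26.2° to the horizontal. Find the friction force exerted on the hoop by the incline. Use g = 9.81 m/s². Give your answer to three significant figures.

f ≈ 5.87 N

Here I = MR², so the shape factor k = I/(MR²) = 1.
Along the incline Mg sinθ − f = Ma, and torque about the center fR = Iα = kMR²(a/R) gives f = kMa.
Combining, a = g sinθ/(1+k) and f = kMa = kMg sinθ/(1+k).
f = 1 × 2.71 × 9.81 × sin26.2° / 2 ≈ 5.87 N.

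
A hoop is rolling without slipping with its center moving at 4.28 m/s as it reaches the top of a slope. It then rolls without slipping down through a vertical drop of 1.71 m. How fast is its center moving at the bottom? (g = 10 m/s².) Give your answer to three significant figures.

v ≈ 5.95 m/s

Here I = MR², so the shape factor k = I/(MR²) = 1.
The rolling condition ω = v/R makes the rotational term ½I(v/R)² = ½kMv², so KE_total = ½(1+k)Mv² = Mv².
Conserving energy between top and bottom: Mv² = Mv₀² + Mgh, hence v² = v₀² + 2gh/(1+k).
v = √(4.28² + 2×10×1.71/2) = √35.42 ≈ 5.95 m/s.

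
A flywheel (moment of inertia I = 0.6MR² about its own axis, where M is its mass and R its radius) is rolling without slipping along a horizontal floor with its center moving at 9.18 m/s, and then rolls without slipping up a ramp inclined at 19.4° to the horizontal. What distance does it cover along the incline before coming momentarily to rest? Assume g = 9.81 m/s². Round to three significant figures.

d ≈ 20.7 m

With I = 0.6MR², the ratio k = I/(MR²) is 0.6.
Rolling without slipping gives ω = v/R, so the total kinetic energy is ½Mv² + ½Iω² = ½(1+k)Mv² = (4/5)Mv².
Setting this equal to Mgh gives the vertical rise h = (1+k)v₀²/(2g) = 1.6×9.18²/(2×9.81) = 6.872 m.
Along the incline, d = h/sinθ = 6.872/sin19.4° ≈ 20.7 m.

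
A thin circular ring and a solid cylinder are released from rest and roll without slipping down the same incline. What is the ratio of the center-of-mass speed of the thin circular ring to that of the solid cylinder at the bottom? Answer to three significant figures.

v_ratio ≈ 0.866

Each satisfies Mgh = ½(1+k)Mv² with k = I/(MR²), so v ∝ 1/√(1+k).
For the thin circular ring k = 1; for the solid cylinder k = 0.5.
v₁/v₂ = √((1+k₂)/(1+k₁)) = √(1.5/2) ≈ 0.866.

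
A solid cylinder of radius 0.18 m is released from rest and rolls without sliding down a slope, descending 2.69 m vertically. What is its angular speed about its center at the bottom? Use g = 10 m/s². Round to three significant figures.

ω ≈ 33.3 rad/s

For this body I = (1/2)MR², i.e. k = I/(MR²) = 0.5.
Rolling without slipping gives ω = v/R, so the total kinetic energy is ½Mv² + ½Iω² = ½(1+k)Mv² = (3/4)Mv².
Energy conservation Mgh = ½(1+k)Mv² gives v = √(2gh/(1+k)) = √(2 × 10 × 2.69 / 1.5) = 5.989 m/s.
The angular speed follows from ω = v/R = 5.989/0.18 ≈ 33.3 rad/s.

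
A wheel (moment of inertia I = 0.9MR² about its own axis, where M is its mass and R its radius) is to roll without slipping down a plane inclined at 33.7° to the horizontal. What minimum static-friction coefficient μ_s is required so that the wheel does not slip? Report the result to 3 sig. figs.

μ_min ≈ 0.316

With I = 0.9MR², the ratio k = I/(MR²) is 0.9.
Translational: Mg sinθ − f = Ma. Rotational about the CM: fR = Iα = kMRa, so f = kMa.
These give a = g sinθ/(1+k) and the required friction f = kMg sinθ/(1+k).
The normal force is N = Mg cosθ, so μ_min = f/N = k tanθ/(1+k).
μ_min = 0.9 × tan33.7° / 1.9 ≈ 0.316.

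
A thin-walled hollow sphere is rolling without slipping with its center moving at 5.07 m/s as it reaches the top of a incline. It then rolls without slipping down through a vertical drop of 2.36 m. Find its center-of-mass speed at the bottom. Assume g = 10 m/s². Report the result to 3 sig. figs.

The moment of inertia is (2/3)MR², giving k ≡ I/(MR²) = 2/3.
Rolling without slipping gives ω = v/R, so the total kinetic energy is ½Mv² + ½Iω² = ½(1+k)Mv² = (5/6)Mv².
Conserving energy between top and bottom: (5/6)Mv² = (5/6)Mv₀² + Mgh, hence v² = v₀² + 2gh/(1+k).
v = √(5.07² + 2×10×2.36/1.667) = √54.02 ≈ 7.35 m/s.

v ≈ 7.35 m/s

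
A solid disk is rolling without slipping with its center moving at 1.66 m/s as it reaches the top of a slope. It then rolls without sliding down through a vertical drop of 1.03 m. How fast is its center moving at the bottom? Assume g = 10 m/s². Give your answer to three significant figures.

For this body I = (1/2)MR², i.e. k = I/(MR²) = 0.5.
Pure rolling means v = ωR; then KE = ½Mv² + ½I(v/R)² = ½(1+k)Mv² = (3/4)Mv².
Conserving energy between top and bottom: (3/4)Mv² = (3/4)Mv₀² + Mgh, hence v² = v₀² + 2gh/(1+k).
v = √(1.66² + 2×10×1.03/1.5) = √16.49 ≈ 4.06 m/s.

v ≈ 4.06 m/s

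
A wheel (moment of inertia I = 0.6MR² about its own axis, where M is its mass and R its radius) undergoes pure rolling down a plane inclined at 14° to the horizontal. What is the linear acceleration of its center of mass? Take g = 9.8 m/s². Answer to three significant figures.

The moment of inertia is 0.6MR², giving k ≡ I/(MR²) = 0.6.
Along the incline Mg sinθ − f = Ma, and torque about the center fR = Iα = kMR²(a/R) gives f = kMa.
Eliminating f: Mg sinθ = (1+k)Ma, so a = g sinθ/(1+k) = 9.8 × sin14° / 1.6 ≈ 1.48 m/s².

a ≈ 1.48 m/s²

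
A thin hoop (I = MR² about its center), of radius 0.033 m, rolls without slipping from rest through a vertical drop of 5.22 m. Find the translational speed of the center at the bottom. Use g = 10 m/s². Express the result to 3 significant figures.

Here I = MR², so the shape factor k = I/(MR²) = 1.
Rolling without slipping gives ω = v/R, so the total kinetic energy is ½Mv² + ½Iω² = ½(1+k)Mv² = Mv².
Energy conservation: Mgh = Mv², so v = √(2gh/(1+k)) = √(2 × 10 × 5.22 / 2) ≈ 7.22 m/s.

v ≈ 7.22 m/s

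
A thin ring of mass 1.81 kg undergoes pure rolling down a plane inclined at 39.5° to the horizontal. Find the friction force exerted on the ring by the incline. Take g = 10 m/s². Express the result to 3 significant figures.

f ≈ 5.76 N

With I = MR², the ratio k = I/(MR²) is 1.
Translational: Mg sinθ − f = Ma. Rotational about the CM: fR = Iα = kMRa, so f = kMa.
Combining, a = g sinθ/(1+k) and f = kMa = kMg sinθ/(1+k).
f = 1 × 1.81 × 10 × sin39.5° / 2 ≈ 5.76 N.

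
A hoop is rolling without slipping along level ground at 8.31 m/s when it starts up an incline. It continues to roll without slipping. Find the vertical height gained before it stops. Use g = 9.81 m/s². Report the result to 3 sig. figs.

h ≈ 7.04 m

The moment of inertia is MR², giving k ≡ I/(MR²) = 1.
The rolling condition ω = v/R makes the rotational term ½I(v/R)² = ½kMv², so KE_total = ½(1+k)Mv² = Mv².
At the top the kinetic energy is zero, so Mv₀² = Mgh.
Thus h = (1+k)v₀²/(2g) = 2 × 8.31² / (2 × 9.81) ≈ 7.04 m.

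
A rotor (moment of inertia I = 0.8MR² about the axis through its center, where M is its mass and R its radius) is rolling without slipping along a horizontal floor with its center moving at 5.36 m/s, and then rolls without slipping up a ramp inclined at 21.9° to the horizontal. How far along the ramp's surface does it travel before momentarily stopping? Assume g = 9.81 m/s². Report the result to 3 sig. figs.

The moment of inertia is 0.8MR², giving k ≡ I/(MR²) = 0.8.
Since it rolls without slipping, ω = v/R and KE = ½Mv² + ½Iω² = ½(1+k)Mv² = (9/10)Mv².
Setting this equal to Mgh gives the vertical rise h = (1+k)v₀²/(2g) = 1.8×5.36²/(2×9.81) = 2.636 m.
The distance along the slope is d = h/sinθ = 2.636/sin21.9° ≈ 7.07 m.

d ≈ 7.07 m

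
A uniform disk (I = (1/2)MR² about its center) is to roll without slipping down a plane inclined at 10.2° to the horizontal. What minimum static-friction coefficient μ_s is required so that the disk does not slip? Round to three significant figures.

μ_min ≈ 0.0600

With I = (1/2)MR², the ratio k = I/(MR²) is 0.5.
Translational: Mg sinθ − f = Ma. Rotational about the CM: fR = Iα = kMRa, so f = kMa.
These give a = g sinθ/(1+k) and the required friction f = kMg sinθ/(1+k).
The normal force is N = Mg cosθ, so μ_min = f/N = k tanθ/(1+k).
μ_min = 0.5 × tan10.2° / 1.5 ≈ 0.0600.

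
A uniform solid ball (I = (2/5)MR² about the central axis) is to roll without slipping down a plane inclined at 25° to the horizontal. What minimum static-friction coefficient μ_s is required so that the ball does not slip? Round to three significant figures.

μ_min ≈ 0.133

The moment of inertia is (2/5)MR², giving k ≡ I/(MR²) = 0.4.
Newton's second law down the slope: Mg sinθ − f = Ma. The torque equation fR = Iα (with α = a/R) gives f = kMa.
These give a = g sinθ/(1+k) and the required friction f = kMg sinθ/(1+k).
With N = Mg cosθ, the no-slip condition f ≤ μN gives μ_min = f/N = k tanθ/(1+k).
μ_min = 0.4 × tan25° / 1.4 ≈ 0.133.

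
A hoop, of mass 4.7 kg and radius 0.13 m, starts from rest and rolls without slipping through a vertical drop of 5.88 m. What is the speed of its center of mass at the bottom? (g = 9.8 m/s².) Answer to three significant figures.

The moment of inertia is MR², giving k ≡ I/(MR²) = 1.
Pure rolling means v = ωR; then KE = ½Mv² + ½I(v/R)² = ½(1+k)Mv² = Mv².
Setting Mgh = Mv² gives v = √(2gh/(1+k)) = √(2·9.8·5.88/2) ≈ 7.59 m/s.

v ≈ 7.59 m/s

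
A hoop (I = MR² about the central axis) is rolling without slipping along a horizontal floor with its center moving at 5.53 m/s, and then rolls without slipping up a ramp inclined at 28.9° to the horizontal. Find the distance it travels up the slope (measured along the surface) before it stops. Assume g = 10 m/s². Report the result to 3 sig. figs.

d ≈ 6.33 m

Here I = MR², so the shape factor k = I/(MR²) = 1.
Since it rolls without slipping, ω = v/R and KE = ½Mv² + ½Iω² = ½(1+k)Mv² = Mv².
Setting this equal to Mgh gives the vertical rise h = (1+k)v₀²/(2g) = 2×5.53²/(2×10) = 3.058 m.
The distance along the slope is d = h/sinθ = 3.058/sin28.9° ≈ 6.33 m.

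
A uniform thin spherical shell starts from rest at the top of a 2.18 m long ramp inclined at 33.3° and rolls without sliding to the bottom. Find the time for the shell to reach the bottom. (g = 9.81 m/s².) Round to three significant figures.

With I = (2/3)MR², the ratio k = I/(MR²) is 2/3.
Translational: Mg sinθ − f = Ma. Rotational about the CM: fR = Iα = kMRa, so f = kMa.
Hence a = g sinθ/(1+k) = 9.81×sin33.3°/1.667 = 3.232 m/s².
Starting from rest, L = ½at², so t = √(2L/a) = √(2×2.18/3.232) ≈ 1.16 s.

t ≈ 1.16 s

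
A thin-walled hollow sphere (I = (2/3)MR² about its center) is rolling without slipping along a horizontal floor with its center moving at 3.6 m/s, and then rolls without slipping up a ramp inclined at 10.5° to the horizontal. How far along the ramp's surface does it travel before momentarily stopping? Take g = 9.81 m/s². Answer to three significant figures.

The moment of inertia is (2/3)MR², giving k ≡ I/(MR²) = 2/3.
Since it rolls without slipping, ω = v/R and KE = ½Mv² + ½Iω² = ½(1+k)Mv² = (5/6)Mv².
Setting this equal to Mgh gives the vertical rise h = (1+k)v₀²/(2g) = 1.667×3.6²/(2×9.81) = 1.101 m.
The distance along the slope is d = h/sinθ = 1.101/sin10.5° ≈ 6.04 m.

d ≈ 6.04 m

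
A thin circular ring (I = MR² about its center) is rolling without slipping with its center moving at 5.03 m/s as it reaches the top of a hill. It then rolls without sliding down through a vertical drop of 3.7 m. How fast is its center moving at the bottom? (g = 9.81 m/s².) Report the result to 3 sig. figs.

The moment of inertia is MR², giving k ≡ I/(MR²) = 1.
Pure rolling means v = ωR; then KE = ½Mv² + ½I(v/R)² = ½(1+k)Mv² = Mv².
Conserving energy between top and bottom: Mv² = Mv₀² + Mgh, hence v² = v₀² + 2gh/(1+k).
v = √(5.03² + 2×9.81×3.7/2) = √61.6 ≈ 7.85 m/s.

v ≈ 7.85 m/s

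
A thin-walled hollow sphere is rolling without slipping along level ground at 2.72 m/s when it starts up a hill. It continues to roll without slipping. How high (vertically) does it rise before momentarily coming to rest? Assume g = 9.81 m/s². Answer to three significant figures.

h ≈ 0.628 m

Here I = (2/3)MR², so the shape factor k = I/(MR²) = 2/3.
Pure rolling means v = ωR; then KE = ½Mv² + ½I(v/R)² = ½(1+k)Mv² = (5/6)Mv².
All of this converts to potential energy at the highest point: (5/6)Mv₀² = Mgh.
Thus h = (1+k)v₀²/(2g) = 1.667 × 2.72² / (2 × 9.81) ≈ 0.628 m.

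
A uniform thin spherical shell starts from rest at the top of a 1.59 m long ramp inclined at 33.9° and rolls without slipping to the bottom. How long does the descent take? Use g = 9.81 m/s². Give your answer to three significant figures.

t ≈ 0.984 s

For this body I = (2/3)MR², i.e. k = I/(MR²) = 2/3.
Translational: Mg sinθ − f = Ma. Rotational about the CM: fR = Iα = kMRa, so f = kMa.
Hence a = g sinθ/(1+k) = 9.81×sin33.9°/1.667 = 3.283 m/s².
With constant a from rest, t = √(2L/a) = √(2·1.59/3.283) ≈ 0.984 s.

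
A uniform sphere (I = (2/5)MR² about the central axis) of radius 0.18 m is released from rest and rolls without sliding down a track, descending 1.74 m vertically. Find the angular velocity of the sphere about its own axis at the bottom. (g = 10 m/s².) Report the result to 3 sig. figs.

ω ≈ 27.7 rad/s

Here I = (2/5)MR², so the shape factor k = I/(MR²) = 0.4.
Pure rolling means v = ωR; then KE = ½Mv² + ½I(v/R)² = ½(1+k)Mv² = (7/10)Mv².
Energy conservation Mgh = ½(1+k)Mv² gives v = √(2gh/(1+k)) = √(2 × 10 × 1.74 / 1.4) = 4.986 m/s.
Then ω = v/R = 4.986 / 0.18 ≈ 27.7 rad/s.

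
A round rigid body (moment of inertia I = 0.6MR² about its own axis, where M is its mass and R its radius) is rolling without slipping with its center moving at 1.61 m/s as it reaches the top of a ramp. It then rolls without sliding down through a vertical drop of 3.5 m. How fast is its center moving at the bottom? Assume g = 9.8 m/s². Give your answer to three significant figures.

The moment of inertia is 0.6MR², giving k ≡ I/(MR²) = 0.6.
Pure rolling means v = ωR; then KE = ½Mv² + ½I(v/R)² = ½(1+k)Mv² = (4/5)Mv².
Conserving energy between top and bottom: (4/5)Mv² = (4/5)Mv₀² + Mgh, hence v² = v₀² + 2gh/(1+k).
v = √(1.61² + 2×9.8×3.5/1.6) = √45.47 ≈ 6.74 m/s.

v ≈ 6.74 m/s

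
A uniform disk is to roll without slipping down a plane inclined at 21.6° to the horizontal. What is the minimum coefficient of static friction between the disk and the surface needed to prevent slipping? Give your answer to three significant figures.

With I = (1/2)MR², the ratio k = I/(MR²) is 0.5.
Translational: Mg sinθ − f = Ma. Rotational about the CM: fR = Iα = kMRa, so f = kMa.
These give a = g sinθ/(1+k) and the required friction f = kMg sinθ/(1+k).
The normal force is N = Mg cosθ, so μ_min = f/N = k tanθ/(1+k).
μ_min = 0.5 × tan21.6° / 1.5 ≈ 0.132.

μ_min ≈ 0.132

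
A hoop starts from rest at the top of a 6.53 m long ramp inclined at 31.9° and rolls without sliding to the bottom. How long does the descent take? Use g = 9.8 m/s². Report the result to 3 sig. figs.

With I = MR², the ratio k = I/(MR²) is 1.
Translational: Mg sinθ − f = Ma. Rotational about the CM: fR = Iα = kMRa, so f = kMa.
Hence a = g sinθ/(1+k) = 9.8×sin31.9°/2 = 2.589 m/s².
Starting from rest, L = ½at², so t = √(2L/a) = √(2×6.53/2.589) ≈ 2.25 s.

t ≈ 2.25 s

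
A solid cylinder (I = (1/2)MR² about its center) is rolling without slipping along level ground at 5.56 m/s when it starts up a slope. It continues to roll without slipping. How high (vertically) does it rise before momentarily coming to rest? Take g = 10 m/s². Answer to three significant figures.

h ≈ 2.32 m

With I = (1/2)MR², the ratio k = I/(MR²) is 0.5.
The rolling condition ω = v/R makes the rotational term ½I(v/R)² = ½kMv², so KE_total = ½(1+k)Mv² = (3/4)Mv².
All of this converts to potential energy at the highest point: (3/4)Mv₀² = Mgh.
Thus h = (1+k)v₀²/(2g) = 1.5 × 5.56² / (2 × 10) ≈ 2.32 m.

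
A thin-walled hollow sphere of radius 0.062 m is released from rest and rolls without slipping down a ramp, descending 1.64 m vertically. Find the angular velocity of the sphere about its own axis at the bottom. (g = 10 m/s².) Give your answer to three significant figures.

ω ≈ 71.6 rad/s

For this body I = (2/3)MR², i.e. k = I/(MR²) = 2/3.
Pure rolling means v = ωR; then KE = ½Mv² + ½I(v/R)² = ½(1+k)Mv² = (5/6)Mv².
Energy conservation Mgh = ½(1+k)Mv² gives v = √(2gh/(1+k)) = √(2 × 10 × 1.64 / 1.667) = 4.436 m/s.
The angular speed follows from ω = v/R = 4.436/0.062 ≈ 71.6 rad/s.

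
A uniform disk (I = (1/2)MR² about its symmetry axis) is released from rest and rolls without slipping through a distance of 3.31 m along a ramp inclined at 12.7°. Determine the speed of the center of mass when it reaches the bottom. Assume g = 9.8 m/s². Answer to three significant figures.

v ≈ 3.08 m/s

With I = (1/2)MR², the ratio k = I/(MR²) is 0.5.
Pure rolling means v = ωR; then KE = ½Mv² + ½I(v/R)² = ½(1+k)Mv² = (3/4)Mv².
The vertical drop is h = L sinθ = 3.31 × sin12.7° = 0.7277 m.
Setting Mgh = (3/4)Mv² gives v = √(2gh/(1+k)) = √(2·9.8·0.7277/1.5) ≈ 3.08 m/s.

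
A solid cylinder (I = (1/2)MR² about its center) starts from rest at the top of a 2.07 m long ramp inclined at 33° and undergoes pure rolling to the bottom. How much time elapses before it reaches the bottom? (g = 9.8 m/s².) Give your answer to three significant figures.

The moment of inertia is (1/2)MR², giving k ≡ I/(MR²) = 0.5.
Newton's second law down the slope: Mg sinθ − f = Ma. The torque equation fR = Iα (with α = a/R) gives f = kMa.
Hence a = g sinθ/(1+k) = 9.8×sin33°/1.5 = 3.558 m/s².
Starting from rest, L = ½at², so t = √(2L/a) = √(2×2.07/3.558) ≈ 1.08 s.

t ≈ 1.08 s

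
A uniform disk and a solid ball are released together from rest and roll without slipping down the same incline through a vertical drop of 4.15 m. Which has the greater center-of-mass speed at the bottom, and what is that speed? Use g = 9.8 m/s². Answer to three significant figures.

the solid ball, at v ≈ 7.62 m/s

For rolling without slipping, Mgh = ½(1+k)Mv² where k = I/(MR²), so v = √(2gh/(1+k)).
Uniform disk: k = 0.5, giving v = √(2×9.8×4.15/1.5) = 7.364 m/s.
Solid ball: k = 0.4, giving v = √(2×9.8×4.15/1.4) = 7.622 m/s.
The smaller k wins: the solid ball, at ≈ 7.62 m/s.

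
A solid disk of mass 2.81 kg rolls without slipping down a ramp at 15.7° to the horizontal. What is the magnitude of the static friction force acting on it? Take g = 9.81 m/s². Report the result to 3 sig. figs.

For this body I = (1/2)MR², i.e. k = I/(MR²) = 0.5.
Translational: Mg sinθ − f = Ma. Rotational about the CM: fR = Iα = kMRa, so f = kMa.
Combining, a = g sinθ/(1+k) and f = kMa = kMg sinθ/(1+k).
f = 0.5 × 2.81 × 9.81 × sin15.7° / 1.5 ≈ 2.49 N.

f ≈ 2.49 N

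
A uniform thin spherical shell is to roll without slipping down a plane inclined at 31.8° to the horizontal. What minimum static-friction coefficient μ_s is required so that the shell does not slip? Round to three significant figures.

With I = (2/3)MR², the ratio k = I/(MR²) is 2/3.
Along the incline Mg sinθ − f = Ma, and torque about the center fR = Iα = kMR²(a/R) gives f = kMa.
These give a = g sinθ/(1+k) and the required friction f = kMg sinθ/(1+k).
The normal force is N = Mg cosθ, so μ_min = f/N = k tanθ/(1+k).
μ_min = (2/3) × tan31.8° / 1.667 ≈ 0.248.

μ_min ≈ 0.248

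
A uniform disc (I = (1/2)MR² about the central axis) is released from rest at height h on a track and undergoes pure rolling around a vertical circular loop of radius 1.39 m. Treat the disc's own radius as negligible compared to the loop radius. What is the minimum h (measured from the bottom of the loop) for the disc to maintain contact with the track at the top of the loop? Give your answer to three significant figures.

h_min ≈ 3.82 m

Here I = (1/2)MR², so the shape factor k = I/(MR²) = 0.5.
At the top, contact is just lost when gravity alone supplies the centripetal force: Mg = Mv_top²/r, i.e. v_top² = gr.
With ω = v/R, the kinetic energy at speed v is ½(1+k)Mv² = (3/4)Mv².
Energy conservation from release (height h) to the top (height 2r): Mgh = Mg(2r) + (3/4)M·gr.
Thus h_min = 2r + (1+k)r/2 = r(2 + 1.5/2) = 1.39 × 2.75 ≈ 3.82 m.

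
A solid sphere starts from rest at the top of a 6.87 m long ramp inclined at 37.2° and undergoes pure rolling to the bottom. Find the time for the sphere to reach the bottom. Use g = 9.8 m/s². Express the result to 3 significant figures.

With I = (2/5)MR², the ratio k = I/(MR²) is 0.4.
Translational: Mg sinθ − f = Ma. Rotational about the CM: fR = Iα = kMRa, so f = kMa.
Hence a = g sinθ/(1+k) = 9.8×sin37.2°/1.4 = 4.232 m/s².
With constant a from rest, t = √(2L/a) = √(2·6.87/4.232) ≈ 1.80 s.

t ≈ 1.80 s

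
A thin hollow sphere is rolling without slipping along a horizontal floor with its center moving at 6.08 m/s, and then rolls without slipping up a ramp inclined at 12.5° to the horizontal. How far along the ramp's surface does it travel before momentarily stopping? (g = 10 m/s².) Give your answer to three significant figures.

d ≈ 14.2 m

The moment of inertia is (2/3)MR², giving k ≡ I/(MR²) = 2/3.
Since it rolls without slipping, ω = v/R and KE = ½Mv² + ½Iω² = ½(1+k)Mv² = (5/6)Mv².
Setting this equal to Mgh gives the vertical rise h = (1+k)v₀²/(2g) = 1.667×6.08²/(2×10) = 3.081 m.
Along the incline, d = h/sinθ = 3.081/sin12.5° ≈ 14.2 m.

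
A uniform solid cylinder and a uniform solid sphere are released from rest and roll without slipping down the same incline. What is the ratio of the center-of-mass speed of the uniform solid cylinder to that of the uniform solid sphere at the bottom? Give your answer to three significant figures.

v_ratio ≈ 0.966

Each satisfies Mgh = ½(1+k)Mv² with k = I/(MR²), so v ∝ 1/√(1+k).
For the uniform solid cylinder k = 0.5; for the uniform solid sphere k = 0.4.
v₁/v₂ = √((1+k₂)/(1+k₁)) = √(1.4/1.5) ≈ 0.966.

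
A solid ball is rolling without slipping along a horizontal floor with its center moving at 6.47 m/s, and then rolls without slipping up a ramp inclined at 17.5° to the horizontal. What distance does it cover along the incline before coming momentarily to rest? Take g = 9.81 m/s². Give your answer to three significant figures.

For this body I = (2/5)MR², i.e. k = I/(MR²) = 0.4.
The rolling condition ω = v/R makes the rotational term ½I(v/R)² = ½kMv², so KE_total = ½(1+k)Mv² = (7/10)Mv².
Setting this equal to Mgh gives the vertical rise h = (1+k)v₀²/(2g) = 1.4×6.47²/(2×9.81) = 2.987 m.
The distance along the slope is d = h/sinθ = 2.987/sin17.5° ≈ 9.93 m.

d ≈ 9.93 m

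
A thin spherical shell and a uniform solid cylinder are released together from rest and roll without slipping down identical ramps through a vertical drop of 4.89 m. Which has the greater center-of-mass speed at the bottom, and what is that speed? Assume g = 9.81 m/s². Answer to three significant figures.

For rolling without slipping, Mgh = ½(1+k)Mv² where k = I/(MR²), so v = √(2gh/(1+k)).
Thin spherical shell: k = 2/3, giving v = √(2×9.81×4.89/1.667) = 7.587 m/s.
Uniform solid cylinder: k = 0.5, giving v = √(2×9.81×4.89/1.5) = 7.998 m/s.
The smaller k wins: the uniform solid cylinder, at ≈ 8.00 m/s.

the uniform solid cylinder, at v ≈ 8.00 m/s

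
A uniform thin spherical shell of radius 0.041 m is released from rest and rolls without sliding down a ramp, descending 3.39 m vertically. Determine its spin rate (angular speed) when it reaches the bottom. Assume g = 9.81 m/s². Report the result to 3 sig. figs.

With I = (2/3)MR², the ratio k = I/(MR²) is 2/3.
The rolling condition ω = v/R makes the rotational term ½I(v/R)² = ½kMv², so KE_total = ½(1+k)Mv² = (5/6)Mv².
Energy conservation Mgh = ½(1+k)Mv² gives v = √(2gh/(1+k)) = √(2 × 9.81 × 3.39 / 1.667) = 6.317 m/s.
Then ω = v/R = 6.317 / 0.041 ≈ 154 rad/s.

ω ≈ 154 rad/s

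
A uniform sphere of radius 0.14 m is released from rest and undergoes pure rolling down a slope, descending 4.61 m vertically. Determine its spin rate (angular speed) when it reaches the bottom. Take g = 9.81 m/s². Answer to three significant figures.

Here I = (2/5)MR², so the shape factor k = I/(MR²) = 0.4.
The rolling condition ω = v/R makes the rotational term ½I(v/R)² = ½kMv², so KE_total = ½(1+k)Mv² = (7/10)Mv².
Energy conservation Mgh = ½(1+k)Mv² gives v = √(2gh/(1+k)) = √(2 × 9.81 × 4.61 / 1.4) = 8.038 m/s.
Then ω = v/R = 8.038 / 0.14 ≈ 57.4 rad/s.

ω ≈ 57.4 rad/s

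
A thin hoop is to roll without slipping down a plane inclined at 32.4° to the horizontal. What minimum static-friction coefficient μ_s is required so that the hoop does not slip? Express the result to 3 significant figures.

For this body I = MR², i.e. k = I/(MR²) = 1.
Along the incline Mg sinθ − f = Ma, and torque about the center fR = Iα = kMR²(a/R) gives f = kMa.
These give a = g sinθ/(1+k) and the required friction f = kMg sinθ/(1+k).
With N = Mg cosθ, the no-slip condition f ≤ μN gives μ_min = f/N = k tanθ/(1+k).
μ_min = 1 × tan32.4° / 2 ≈ 0.317.

μ_min ≈ 0.317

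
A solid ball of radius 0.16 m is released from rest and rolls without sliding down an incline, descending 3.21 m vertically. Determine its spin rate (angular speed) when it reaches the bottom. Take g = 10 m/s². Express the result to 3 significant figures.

For this body I = (2/5)MR², i.e. k = I/(MR²) = 0.4.
Rolling without slipping gives ω = v/R, so the total kinetic energy is ½Mv² + ½Iω² = ½(1+k)Mv² = (7/10)Mv².
Energy conservation Mgh = ½(1+k)Mv² gives v = √(2gh/(1+k)) = √(2 × 10 × 3.21 / 1.4) = 6.772 m/s.
The angular speed follows from ω = v/R = 6.772/0.16 ≈ 42.3 rad/s.

ω ≈ 42.3 rad/s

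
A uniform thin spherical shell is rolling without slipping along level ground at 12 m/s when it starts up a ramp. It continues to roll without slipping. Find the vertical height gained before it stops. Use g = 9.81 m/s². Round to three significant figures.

h ≈ 12.2 m

With I = (2/3)MR², the ratio k = I/(MR²) is 2/3.
Rolling without slipping gives ω = v/R, so the total kinetic energy is ½Mv² + ½Iω² = ½(1+k)Mv² = (5/6)Mv².
At the top the kinetic energy is zero, so (5/6)Mv₀² = Mgh.
Thus h = (1+k)v₀²/(2g) = 1.667 × 12² / (2 × 9.81) ≈ 12.2 m.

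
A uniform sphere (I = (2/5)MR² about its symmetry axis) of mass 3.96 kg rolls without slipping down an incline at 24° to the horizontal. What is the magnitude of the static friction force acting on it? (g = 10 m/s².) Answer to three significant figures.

Here I = (2/5)MR², so the shape factor k = I/(MR²) = 0.4.
Along the incline Mg sinθ − f = Ma, and torque about the center fR = Iα = kMR²(a/R) gives f = kMa.
Combining, a = g sinθ/(1+k) and f = kMa = kMg sinθ/(1+k).
f = 0.4 × 3.96 × 10 × sin24° / 1.4 ≈ 4.60 N.

f ≈ 4.60 N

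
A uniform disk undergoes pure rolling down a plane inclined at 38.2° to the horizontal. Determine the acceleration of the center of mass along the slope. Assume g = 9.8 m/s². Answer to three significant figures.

a ≈ 4.04 m/s²

With I = (1/2)MR², the ratio k = I/(MR²) is 0.5.
Along the incline Mg sinθ − f = Ma, and torque about the center fR = Iα = kMR²(a/R) gives f = kMa.
Eliminating f: Mg sinθ = (1+k)Ma, so a = g sinθ/(1+k) = 9.8 × sin38.2° / 1.5 ≈ 4.04 m/s².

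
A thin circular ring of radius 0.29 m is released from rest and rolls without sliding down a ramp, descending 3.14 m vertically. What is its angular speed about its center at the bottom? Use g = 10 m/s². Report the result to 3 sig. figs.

ω ≈ 19.3 rad/s

For this body I = MR², i.e. k = I/(MR²) = 1.
Rolling without slipping gives ω = v/R, so the total kinetic energy is ½Mv² + ½Iω² = ½(1+k)Mv² = Mv².
Energy conservation Mgh = ½(1+k)Mv² gives v = √(2gh/(1+k)) = √(2 × 10 × 3.14 / 2) = 5.604 m/s.
The angular speed follows from ω = v/R = 5.604/0.29 ≈ 19.3 rad/s.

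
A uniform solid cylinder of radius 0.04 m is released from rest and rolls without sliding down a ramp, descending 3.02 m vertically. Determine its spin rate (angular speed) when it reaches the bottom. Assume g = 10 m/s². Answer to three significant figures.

ω ≈ 159 rad/s

With I = (1/2)MR², the ratio k = I/(MR²) is 0.5.
The rolling condition ω = v/R makes the rotational term ½I(v/R)² = ½kMv², so KE_total = ½(1+k)Mv² = (3/4)Mv².
Energy conservation Mgh = ½(1+k)Mv² gives v = √(2gh/(1+k)) = √(2 × 10 × 3.02 / 1.5) = 6.346 m/s.
The angular speed follows from ω = v/R = 6.346/0.04 ≈ 159 rad/s.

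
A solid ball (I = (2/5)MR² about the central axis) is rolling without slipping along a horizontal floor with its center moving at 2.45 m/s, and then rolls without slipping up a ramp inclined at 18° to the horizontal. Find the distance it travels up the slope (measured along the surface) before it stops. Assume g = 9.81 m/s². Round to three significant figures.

d ≈ 1.39 m

The moment of inertia is (2/5)MR², giving k ≡ I/(MR²) = 0.4.
Rolling without slipping gives ω = v/R, so the total kinetic energy is ½Mv² + ½Iω² = ½(1+k)Mv² = (7/10)Mv².
Setting this equal to Mgh gives the vertical rise h = (1+k)v₀²/(2g) = 1.4×2.45²/(2×9.81) = 0.4283 m.
Along the incline, d = h/sinθ = 0.4283/sin18° ≈ 1.39 m.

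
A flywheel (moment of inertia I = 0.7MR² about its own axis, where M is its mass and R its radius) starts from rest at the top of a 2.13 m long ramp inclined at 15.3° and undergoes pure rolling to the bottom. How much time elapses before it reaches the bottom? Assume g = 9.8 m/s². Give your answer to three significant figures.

t ≈ 1.67 s

For this body I = 0.7MR², i.e. k = I/(MR²) = 0.7.
Translational: Mg sinθ − f = Ma. Rotational about the CM: fR = Iα = kMRa, so f = kMa.
Hence a = g sinθ/(1+k) = 9.8×sin15.3°/1.7 = 1.521 m/s².
With constant a from rest, t = √(2L/a) = √(2·2.13/1.521) ≈ 1.67 s.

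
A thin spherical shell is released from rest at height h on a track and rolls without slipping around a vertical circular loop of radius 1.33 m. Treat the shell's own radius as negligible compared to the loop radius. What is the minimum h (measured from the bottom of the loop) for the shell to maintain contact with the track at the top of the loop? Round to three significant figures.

The moment of inertia is (2/3)MR², giving k ≡ I/(MR²) = 2/3.
At the top of the loop, the minimum-contact condition is Mg = Mv_top²/r, so v_top² = gr.
With ω = v/R, the kinetic energy at speed v is ½(1+k)Mv² = (5/6)Mv².
Energy conservation from release (height h) to the top (height 2r): Mgh = Mg(2r) + (5/6)M·gr.
Thus h_min = 2r + (1+k)r/2 = r(2 + 1.667/2) = 1.33 × 2.833 ≈ 3.77 m.

h_min ≈ 3.77 m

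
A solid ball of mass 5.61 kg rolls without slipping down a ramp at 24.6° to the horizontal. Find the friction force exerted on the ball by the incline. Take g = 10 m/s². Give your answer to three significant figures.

The moment of inertia is (2/5)MR², giving k ≡ I/(MR²) = 0.4.
Along the incline Mg sinθ − f = Ma, and torque about the center fR = Iα = kMR²(a/R) gives f = kMa.
Combining, a = g sinθ/(1+k) and f = kMa = kMg sinθ/(1+k).
f = 0.4 × 5.61 × 10 × sin24.6° / 1.4 ≈ 6.67 N.

f ≈ 6.67 N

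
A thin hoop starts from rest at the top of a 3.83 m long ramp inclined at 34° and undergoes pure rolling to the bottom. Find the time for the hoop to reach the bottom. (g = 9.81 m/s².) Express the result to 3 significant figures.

t ≈ 1.67 s

With I = MR², the ratio k = I/(MR²) is 1.
Newton's second law down the slope: Mg sinθ − f = Ma. The torque equation fR = Iα (with α = a/R) gives f = kMa.
Hence a = g sinθ/(1+k) = 9.81×sin34°/2 = 2.743 m/s².
Starting from rest, L = ½at², so t = √(2L/a) = √(2×3.83/2.743) ≈ 1.67 s.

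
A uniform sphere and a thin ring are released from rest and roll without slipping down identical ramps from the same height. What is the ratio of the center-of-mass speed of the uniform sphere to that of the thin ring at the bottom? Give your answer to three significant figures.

Each satisfies Mgh = ½(1+k)Mv² with k = I/(MR²), so v ∝ 1/√(1+k).
For the uniform sphere k = 0.4; for the thin ring k = 1.
v₁/v₂ = √((1+k₂)/(1+k₁)) = √(2/1.4) ≈ 1.20.

v_ratio ≈ 1.20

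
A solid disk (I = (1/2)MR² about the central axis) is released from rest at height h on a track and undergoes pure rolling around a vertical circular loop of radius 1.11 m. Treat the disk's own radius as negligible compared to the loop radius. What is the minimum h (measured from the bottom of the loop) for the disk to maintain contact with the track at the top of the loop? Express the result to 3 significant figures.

Here I = (1/2)MR², so the shape factor k = I/(MR²) = 0.5.
At the top of the loop, the minimum-contact condition is Mg = Mv_top²/r, so v_top² = gr.
With ω = v/R, the kinetic energy at speed v is ½(1+k)Mv² = (3/4)Mv².
Energy conservation from release (height h) to the top (height 2r): Mgh = Mg(2r) + (3/4)M·gr.
Thus h_min = 2r + (1+k)r/2 = r(2 + 1.5/2) = 1.11 × 2.75 ≈ 3.05 m.

h_min ≈ 3.05 m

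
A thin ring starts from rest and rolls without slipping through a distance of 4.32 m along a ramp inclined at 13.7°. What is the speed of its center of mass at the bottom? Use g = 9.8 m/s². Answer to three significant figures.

v ≈ 3.17 m/s

The moment of inertia is MR², giving k ≡ I/(MR²) = 1.
The rolling condition ω = v/R makes the rotational term ½I(v/R)² = ½kMv², so KE_total = ½(1+k)Mv² = Mv².
The vertical drop is h = L sinθ = 4.32 × sin13.7° = 1.023 m.
Setting Mgh = Mv² gives v = √(2gh/(1+k)) = √(2·9.8·1.023/2) ≈ 3.17 m/s.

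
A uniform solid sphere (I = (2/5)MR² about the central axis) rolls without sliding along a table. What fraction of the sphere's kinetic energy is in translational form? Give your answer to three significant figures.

fraction ≈ 0.714

The moment of inertia is (2/5)MR², giving k ≡ I/(MR²) = 0.4.
With ω = v/R, KE_trans = ½Mv² and KE_rot = ½Iω² = ½kMv², so KE_total = ½(1+k)Mv².
The translational fraction is therefore 1/(1+k) = 1/1.4 ≈ 0.714.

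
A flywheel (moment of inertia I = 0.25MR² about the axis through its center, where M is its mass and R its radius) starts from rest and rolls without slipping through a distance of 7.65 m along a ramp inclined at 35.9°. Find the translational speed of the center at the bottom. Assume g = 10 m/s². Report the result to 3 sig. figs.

v ≈ 8.47 m/s

Here I = 0.25MR², so the shape factor k = I/(MR²) = 0.25.
Rolling without slipping gives ω = v/R, so the total kinetic energy is ½Mv² + ½Iω² = ½(1+k)Mv² = (5/8)Mv².
The vertical drop is h = L sinθ = 7.65 × sin35.9° = 4.486 m.
Energy conservation: Mgh = (5/8)Mv², so v = √(2gh/(1+k)) = √(2 × 10 × 4.486 / 1.25) ≈ 8.47 m/s.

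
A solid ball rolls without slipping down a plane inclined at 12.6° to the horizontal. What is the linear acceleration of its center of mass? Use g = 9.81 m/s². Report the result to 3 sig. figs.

a ≈ 1.53 m/s²

For this body I = (2/5)MR², i.e. k = I/(MR²) = 0.4.
Newton's second law down the slope: Mg sinθ − f = Ma. The torque equation fR = Iα (with α = a/R) gives f = kMa.
Eliminating f: Mg sinθ = (1+k)Ma, so a = g sinθ/(1+k) = 9.81 × sin12.6° / 1.4 ≈ 1.53 m/s².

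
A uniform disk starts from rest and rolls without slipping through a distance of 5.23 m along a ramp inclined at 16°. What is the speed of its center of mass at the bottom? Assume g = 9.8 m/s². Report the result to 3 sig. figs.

The moment of inertia is (1/2)MR², giving k ≡ I/(MR²) = 0.5.
Pure rolling means v = ωR; then KE = ½Mv² + ½I(v/R)² = ½(1+k)Mv² = (3/4)Mv².
The vertical drop is h = L sinθ = 5.23 × sin16° = 1.442 m.
Energy conservation: Mgh = (3/4)Mv², so v = √(2gh/(1+k)) = √(2 × 9.8 × 1.442 / 1.5) ≈ 4.34 m/s.

v ≈ 4.34 m/s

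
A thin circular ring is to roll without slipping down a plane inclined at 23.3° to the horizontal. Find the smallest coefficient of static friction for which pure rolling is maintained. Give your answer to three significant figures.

μ_min ≈ 0.215

With I = MR², the ratio k = I/(MR²) is 1.
Newton's second law down the slope: Mg sinθ − f = Ma. The torque equation fR = Iα (with α = a/R) gives f = kMa.
These give a = g sinθ/(1+k) and the required friction f = kMg sinθ/(1+k).
The normal force is N = Mg cosθ, so μ_min = f/N = k tanθ/(1+k).
μ_min = 1 × tan23.3° / 2 ≈ 0.215.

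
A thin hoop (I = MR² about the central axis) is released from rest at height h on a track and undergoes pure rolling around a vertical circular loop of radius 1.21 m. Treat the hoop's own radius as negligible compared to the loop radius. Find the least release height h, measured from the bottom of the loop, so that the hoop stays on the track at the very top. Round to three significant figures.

The moment of inertia is MR², giving k ≡ I/(MR²) = 1.
At the top of the loop, the minimum-contact condition is Mg = Mv_top²/r, so v_top² = gr.
With ω = v/R, the kinetic energy at speed v is ½(1+k)Mv² = Mv².
Energy conservation from release (height h) to the top (height 2r): Mgh = Mg(2r) + M·gr.
Thus h_min = 2r + (1+k)r/2 = r(2 + 2/2) = 1.21 × 3 ≈ 3.63 m.

h_min ≈ 3.63 m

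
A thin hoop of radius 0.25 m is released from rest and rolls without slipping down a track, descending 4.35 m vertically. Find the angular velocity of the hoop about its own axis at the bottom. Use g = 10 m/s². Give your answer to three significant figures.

ω ≈ 26.4 rad/s

The moment of inertia is MR², giving k ≡ I/(MR²) = 1.
The rolling condition ω = v/R makes the rotational term ½I(v/R)² = ½kMv², so KE_total = ½(1+k)Mv² = Mv².
Energy conservation Mgh = ½(1+k)Mv² gives v = √(2gh/(1+k)) = √(2 × 10 × 4.35 / 2) = 6.595 m/s.
Then ω = v/R = 6.595 / 0.25 ≈ 26.4 rad/s.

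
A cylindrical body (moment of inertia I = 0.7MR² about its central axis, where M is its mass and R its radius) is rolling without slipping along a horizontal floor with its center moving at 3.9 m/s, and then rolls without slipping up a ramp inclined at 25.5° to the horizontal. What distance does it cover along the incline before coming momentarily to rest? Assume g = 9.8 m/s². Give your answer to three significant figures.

d ≈ 3.06 m

With I = 0.7MR², the ratio k = I/(MR²) is 0.7.
Rolling without slipping gives ω = v/R, so the total kinetic energy is ½Mv² + ½Iω² = ½(1+k)Mv² = (17/20)Mv².
Setting this equal to Mgh gives the vertical rise h = (1+k)v₀²/(2g) = 1.7×3.9²/(2×9.8) = 1.319 m.
Along the incline, d = h/sinθ = 1.319/sin25.5° ≈ 3.06 m.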